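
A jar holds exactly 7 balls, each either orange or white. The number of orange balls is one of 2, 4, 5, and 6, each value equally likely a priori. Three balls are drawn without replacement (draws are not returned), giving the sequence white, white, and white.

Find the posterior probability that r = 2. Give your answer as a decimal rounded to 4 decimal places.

The likelihood of the observed sequence under each hypothesis: P(data | r = 2) = (5/7)(4/6)(3/5) = 2/7; P(data | r = 4) = (3/7)(2/6)(1/5) = 1/35; P(data | r = 5) = (2/7)(1/6)(0/5) = 0; P(data | r = 6) = (1/7)(0/6) = 0.
The prior-weighted likelihoods are 1/4 · 2/7 = 1/14, 1/4 · 1/35 = 1/140, 1/4 · 0 = 0, 1/4 · 0 = 0; with total 11/140.
By Bayes' rule, P(r = 2 | data) = (1/14) / (11/140) = 10/11.

0.9091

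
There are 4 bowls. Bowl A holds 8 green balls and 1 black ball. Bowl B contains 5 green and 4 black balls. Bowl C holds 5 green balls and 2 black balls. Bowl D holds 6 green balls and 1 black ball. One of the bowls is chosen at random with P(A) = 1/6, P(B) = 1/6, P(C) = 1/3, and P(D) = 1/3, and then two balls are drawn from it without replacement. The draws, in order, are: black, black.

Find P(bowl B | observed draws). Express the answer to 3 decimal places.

0.636

For each hypothesis, P(data | H) works out to: P(data | bowl A) = (1/9)(0/8) = 0; P(data | bowl B) = (4/9)(3/8) = 1/6; P(data | bowl C) = (2/7)(1/6) = 1/21; P(data | bowl D) = (1/7)(0/6) = 0.
Weighting by the prior gives 1/6 · 0 = 0, 1/6 · 1/6 = 1/36, 1/3 · 1/21 = 1/63, 1/3 · 0 = 0; summing to 11/252.
Therefore the posterior P(bowl B | data) = (1/36) / (11/252) = 7/11.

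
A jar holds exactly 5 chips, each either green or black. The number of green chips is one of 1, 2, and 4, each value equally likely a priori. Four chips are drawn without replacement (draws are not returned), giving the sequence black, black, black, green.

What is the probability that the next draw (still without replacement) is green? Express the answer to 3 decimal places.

0.333

Compute the likelihood of the observed sequence for each case: P(data | r = 1) = (4/5)(3/4)(2/3)(1/2) = 1/5; P(data | r = 2) = (3/5)(2/4)(1/3)(2/2) = 1/10; P(data | r = 4) = (1/5)(0/4) = 0.
The prior-weighted likelihoods are 1/3 · 1/5 = 1/15, 1/3 · 1/10 = 1/30, 1/3 · 0 = 0; with total 1/10.
Dividing through by the total gives posterior P(r = 1 | data) = 2/3, P(r = 2 | data) = 1/3, P(r = 4 | data) = 0.
The predictive probability is P(green next | data) = (0)(2/3) + (1)(1/3) = 1/3.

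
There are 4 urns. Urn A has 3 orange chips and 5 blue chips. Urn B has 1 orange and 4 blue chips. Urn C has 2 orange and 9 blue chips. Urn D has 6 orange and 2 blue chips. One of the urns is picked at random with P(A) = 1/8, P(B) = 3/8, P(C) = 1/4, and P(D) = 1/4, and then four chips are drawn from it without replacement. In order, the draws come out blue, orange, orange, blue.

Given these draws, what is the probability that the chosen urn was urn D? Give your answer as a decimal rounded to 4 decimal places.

0.3986

Compute the likelihood of the observed sequence for each case: P(data | urn A) = (5/8)(3/7)(2/6)(4/5) = 0.071429; P(data | urn B) = (4/5)(1/4)(0/3) = 0; P(data | urn C) = (9/11)(2/10)(1/9)(8/8) = 0.018182; P(data | urn D) = (2/8)(6/7)(5/6)(1/5) = 0.035714.
Multiplying each by its prior: 1/8 · 0.071429 = 0.0089286, 3/8 · 0 = 0, 1/4 · 0.018182 = 0.0045455, 1/4 · 0.035714 = 0.0089286; these sum to 0.022403.
So P(urn D | data) = (0.0089286) / (0.022403) = 0.39855.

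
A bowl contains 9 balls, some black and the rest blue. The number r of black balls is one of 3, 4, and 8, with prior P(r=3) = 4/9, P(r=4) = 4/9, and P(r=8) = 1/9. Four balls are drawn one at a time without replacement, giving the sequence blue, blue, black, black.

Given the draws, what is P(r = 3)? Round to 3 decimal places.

0.429

For each hypothesis, P(data | H) works out to: P(data | r = 3) = (6/9)(5/8)(3/7)(2/6) = 5/84; P(data | r = 4) = (5/9)(4/8)(4/7)(3/6) = 5/63; P(data | r = 8) = (1/9)(0/8) = 0.
Multiplying each by its prior: 4/9 · 5/84 = 5/189, 4/9 · 5/63 = 20/567, 1/9 · 0 = 0; these sum to 5/81.
By Bayes' rule, P(r = 3 | data) = (5/189) / (5/81) = 3/7.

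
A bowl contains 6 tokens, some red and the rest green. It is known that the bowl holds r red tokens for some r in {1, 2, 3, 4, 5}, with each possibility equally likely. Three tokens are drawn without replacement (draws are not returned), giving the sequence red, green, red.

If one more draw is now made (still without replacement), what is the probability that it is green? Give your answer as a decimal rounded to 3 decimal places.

0.400

Compute the likelihood of the observed sequence for each case: P(data | r = 1) = (1/6)(5/5)(0/4) = 0; P(data | r = 2) = (2/6)(4/5)(1/4) = 1/15; P(data | r = 3) = (3/6)(3/5)(2/4) = 3/20; P(data | r = 4) = (4/6)(2/5)(3/4) = 1/5; P(data | r = 5) = (5/6)(1/5)(4/4) = 1/6.
Weighting by the prior gives 1/5 · 0 = 0, 1/5 · 1/15 = 1/75, 1/5 · 3/20 = 3/100, 1/5 · 1/5 = 1/25, 1/5 · 1/6 = 1/30; these sum to 7/60.
The posterior is then P(r = 1 | data) = 0, P(r = 2 | data) = 4/35, P(r = 3 | data) = 9/35, P(r = 4 | data) = 12/35, P(r = 5 | data) = 2/7.
Averaging over the posterior, P(green next | data) = (1)(4/35) + (2/3)(9/35) + (1/3)(12/35) + (0)(2/7) = 2/5.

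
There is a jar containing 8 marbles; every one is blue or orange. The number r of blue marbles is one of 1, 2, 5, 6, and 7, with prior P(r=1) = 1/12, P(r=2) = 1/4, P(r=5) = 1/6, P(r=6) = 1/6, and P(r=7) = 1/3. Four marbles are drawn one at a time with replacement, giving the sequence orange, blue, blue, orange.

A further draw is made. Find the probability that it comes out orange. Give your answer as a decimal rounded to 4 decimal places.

Compute the likelihood of the observed sequence for each case: P(data | r = 1) = (7/8)(1/8)(1/8)(7/8) = 0.011963; P(data | r = 2) = (6/8)(2/8)(2/8)(6/8) = 0.035156; P(data | r = 5) = (3/8)(5/8)(5/8)(3/8) = 0.054932; P(data | r = 6) = (2/8)(6/8)(6/8)(2/8) = 0.035156; P(data | r = 7) = (1/8)(7/8)(7/8)(1/8) = 0.011963.
Multiplying each by its prior: 1/12 · 0.011963 = 0.00099691, 1/4 · 0.035156 = 0.0087891, 1/6 · 0.054932 = 0.0091553, 1/6 · 0.035156 = 0.0058594, 1/3 · 0.011963 = 0.0039876; these sum to 0.028788.
Dividing through by the total gives posterior P(r = 1 | data) = 0.034629, P(r = 2 | data) = 0.3053, P(r = 5 | data) = 0.31802, P(r = 6 | data) = 0.20353, P(r = 7 | data) = 0.13852.
The predictive probability is P(orange next | data) = (7/8)(0.034629) + (3/4)(0.3053) + (3/8)(0.31802) + (1/4)(0.20353) + (1/8)(0.13852) = 0.44673.

0.4467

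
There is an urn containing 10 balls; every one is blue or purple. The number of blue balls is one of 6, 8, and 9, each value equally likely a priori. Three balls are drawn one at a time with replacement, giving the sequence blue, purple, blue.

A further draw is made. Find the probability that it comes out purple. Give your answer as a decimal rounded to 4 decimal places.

0.2586

For each hypothesis, P(data | H) works out to: P(data | r = 6) = (6/10)(4/10)(6/10) = 0.144; P(data | r = 8) = (8/10)(2/10)(8/10) = 0.128; P(data | r = 9) = (9/10)(1/10)(9/10) = 0.081.
Weighting by the prior gives 1/3 · 0.144 = 0.048, 1/3 · 0.128 = 0.042667, 1/3 · 0.081 = 0.027; summing to 0.11767.
The posterior is then P(r = 6 | data) = 0.40793, P(r = 8 | data) = 0.36261, P(r = 9 | data) = 0.22946.
The predictive probability is P(purple next | data) = (2/5)(0.40793) + (1/5)(0.36261) + (1/10)(0.22946) = 0.25864.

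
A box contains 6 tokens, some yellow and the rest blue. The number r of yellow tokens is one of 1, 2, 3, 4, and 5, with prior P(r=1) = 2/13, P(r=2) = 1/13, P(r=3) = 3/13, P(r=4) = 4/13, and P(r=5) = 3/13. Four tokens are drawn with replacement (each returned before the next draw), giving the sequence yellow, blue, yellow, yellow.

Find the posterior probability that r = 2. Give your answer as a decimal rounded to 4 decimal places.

0.0273

For each hypothesis, P(data | H) works out to: P(data | r = 1) = (1/6)(5/6)(1/6)(1/6) = 0.003858; P(data | r = 2) = (2/6)(4/6)(2/6)(2/6) = 0.024691; P(data | r = 3) = (3/6)(3/6)(3/6)(3/6) = 0.0625; P(data | r = 4) = (4/6)(2/6)(4/6)(4/6) = 0.098765; P(data | r = 5) = (5/6)(1/6)(5/6)(5/6) = 0.096451.
Weighting by the prior gives 2/13 · 0.003858 = 0.00059354, 1/13 · 0.024691 = 0.0018993, 3/13 · 0.0625 = 0.014423, 4/13 · 0.098765 = 0.030389, 3/13 · 0.096451 = 0.022258; these sum to 0.069563.
By Bayes' rule, P(r = 2 | data) = (0.0018993) / (0.069563) = 0.027304.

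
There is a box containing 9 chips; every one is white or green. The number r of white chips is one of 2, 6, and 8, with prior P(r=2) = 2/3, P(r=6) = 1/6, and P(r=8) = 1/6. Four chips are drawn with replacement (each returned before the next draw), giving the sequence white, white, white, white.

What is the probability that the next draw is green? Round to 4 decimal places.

For each hypothesis, P(data | H) works out to: P(data | r = 2) = (2/9)(2/9)(2/9)(2/9) = 0.0024387; P(data | r = 6) = (6/9)(6/9)(6/9)(6/9) = 0.19753; P(data | r = 8) = (8/9)(8/9)(8/9)(8/9) = 0.6243.
Multiplying each by its prior: 2/3 · 0.0024387 = 0.0016258, 1/6 · 0.19753 = 0.032922, 1/6 · 0.6243 = 0.10405; with total 0.1386.
Normalising, the posterior is P(r = 2 | data) = 0.01173, P(r = 6 | data) = 0.23754, P(r = 8 | data) = 0.75073.
So P(green next | data) = Σ P(green next | H) P(H | data) = (7/9)(0.01173) + (1/3)(0.23754) + (1/9)(0.75073) = 0.17172.

0.1717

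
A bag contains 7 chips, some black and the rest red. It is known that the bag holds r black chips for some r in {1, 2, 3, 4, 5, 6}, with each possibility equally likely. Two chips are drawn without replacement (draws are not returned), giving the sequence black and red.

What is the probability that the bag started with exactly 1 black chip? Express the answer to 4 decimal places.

Compute the likelihood of the observed sequence for each case: P(data | r = 1) = (1/7)(6/6) = 1/7; P(data | r = 2) = (2/7)(5/6) = 5/21; P(data | r = 3) = (3/7)(4/6) = 2/7; P(data | r = 4) = (4/7)(3/6) = 2/7; P(data | r = 5) = (5/7)(2/6) = 5/21; P(data | r = 6) = (6/7)(1/6) = 1/7.
Weighting by the prior gives 1/6 · 1/7 = 1/42, 1/6 · 5/21 = 5/126, 1/6 · 2/7 = 1/21, 1/6 · 2/7 = 1/21, 1/6 · 5/21 = 5/126, 1/6 · 1/7 = 1/42; with total 2/9.
Therefore the posterior P(r = 1 | data) = (1/42) / (2/9) = 3/28.

0.1071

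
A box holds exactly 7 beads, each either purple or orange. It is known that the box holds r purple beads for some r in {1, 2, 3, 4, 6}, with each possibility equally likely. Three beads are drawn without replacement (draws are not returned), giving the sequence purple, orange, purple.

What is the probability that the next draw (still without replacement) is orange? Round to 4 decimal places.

The likelihood of the observed sequence under each hypothesis: P(data | r = 1) = (1/7)(6/6)(0/5) = 0; P(data | r = 2) = (2/7)(5/6)(1/5) = 1/21; P(data | r = 3) = (3/7)(4/6)(2/5) = 4/35; P(data | r = 4) = (4/7)(3/6)(3/5) = 6/35; P(data | r = 6) = (6/7)(1/6)(5/5) = 1/7.
The prior-weighted likelihoods are 1/5 · 0 = 0, 1/5 · 1/21 = 1/105, 1/5 · 4/35 = 4/175, 1/5 · 6/35 = 6/175, 1/5 · 1/7 = 1/35; summing to 2/21.
Dividing through by the total gives posterior P(r = 1 | data) = 0, P(r = 2 | data) = 1/10, P(r = 3 | data) = 6/25, P(r = 4 | data) = 9/25, P(r = 6 | data) = 3/10.
So P(orange next | data) = Σ P(orange next | H) P(H | data) = (1)(1/10) + (3/4)(6/25) + (1/2)(9/25) + (0)(3/10) = 23/50.

0.4600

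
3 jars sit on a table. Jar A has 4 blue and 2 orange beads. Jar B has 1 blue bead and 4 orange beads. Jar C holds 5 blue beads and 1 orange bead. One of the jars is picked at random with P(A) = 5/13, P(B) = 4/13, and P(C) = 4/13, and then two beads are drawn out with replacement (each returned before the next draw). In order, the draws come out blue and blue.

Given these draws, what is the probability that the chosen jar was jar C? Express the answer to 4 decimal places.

The likelihood of the observed sequence under each hypothesis: P(data | jar A) = (4/6)(4/6) = 4/9; P(data | jar B) = (1/5)(1/5) = 1/25; P(data | jar C) = (5/6)(5/6) = 25/36.
The prior-weighted likelihoods are 5/13 · 4/9 = 20/117, 4/13 · 1/25 = 4/325, 4/13 · 25/36 = 25/117; with total 129/325.
So P(jar C | data) = (25/117) / (129/325) = 625/1161.

0.5383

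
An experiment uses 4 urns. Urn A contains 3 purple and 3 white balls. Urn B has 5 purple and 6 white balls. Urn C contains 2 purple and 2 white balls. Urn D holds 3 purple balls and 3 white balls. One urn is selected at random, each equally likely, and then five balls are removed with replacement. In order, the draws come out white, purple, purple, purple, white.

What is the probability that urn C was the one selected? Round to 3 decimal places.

Compute the likelihood of the observed sequence for each case: P(data | urn A) = (3/6)(3/6)(3/6)(3/6)(3/6) = 0.03125; P(data | urn B) = (6/11)(5/11)(5/11)(5/11)(6/11) = 0.027941; P(data | urn C) = (2/4)(2/4)(2/4)(2/4)(2/4) = 0.03125; P(data | urn D) = (3/6)(3/6)(3/6)(3/6)(3/6) = 0.03125.
Multiplying each by its prior: 1/4 · 0.03125 = 0.0078125, 1/4 · 0.027941 = 0.0069854, 1/4 · 0.03125 = 0.0078125, 1/4 · 0.03125 = 0.0078125; these sum to 0.030423.
Therefore the posterior P(urn C | data) = (0.0078125) / (0.030423) = 0.2568.

0.257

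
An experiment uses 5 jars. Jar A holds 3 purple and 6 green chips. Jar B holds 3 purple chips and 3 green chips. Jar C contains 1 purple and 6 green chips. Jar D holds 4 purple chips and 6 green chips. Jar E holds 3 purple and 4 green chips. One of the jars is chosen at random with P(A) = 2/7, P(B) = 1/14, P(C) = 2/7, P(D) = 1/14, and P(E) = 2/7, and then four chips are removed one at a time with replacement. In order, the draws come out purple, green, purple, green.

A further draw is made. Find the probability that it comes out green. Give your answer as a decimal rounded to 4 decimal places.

0.6251

The likelihood of the observed sequence under each hypothesis: P(data | jar A) = (3/9)(6/9)(3/9)(6/9) = 0.049383; P(data | jar B) = (3/6)(3/6)(3/6)(3/6) = 0.0625; P(data | jar C) = (1/7)(6/7)(1/7)(6/7) = 0.014994; P(data | jar D) = (4/10)(6/10)(4/10)(6/10) = 0.0576; P(data | jar E) = (3/7)(4/7)(3/7)(4/7) = 0.059975.
Weighting by the prior gives 2/7 · 0.049383 = 0.014109, 1/14 · 0.0625 = 0.0044643, 2/7 · 0.014994 = 0.0042839, 1/14 · 0.0576 = 0.0041143, 2/7 · 0.059975 = 0.017136; summing to 0.044108.
Normalising, the posterior is P(jar A | data) = 0.31988, P(jar B | data) = 0.10121, P(jar C | data) = 0.097125, P(jar D | data) = 0.093278, P(jar E | data) = 0.3885.
Averaging over the posterior, P(green next | data) = (2/3)(0.31988) + (1/2)(0.10121) + (6/7)(0.097125) + (3/5)(0.093278) + (4/7)(0.3885) = 0.62508.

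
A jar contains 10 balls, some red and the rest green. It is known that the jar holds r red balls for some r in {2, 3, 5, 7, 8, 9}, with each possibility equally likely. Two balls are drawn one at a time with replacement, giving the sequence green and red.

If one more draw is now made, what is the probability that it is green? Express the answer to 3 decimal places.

Under each hypothesis, the probability of the observed sequence is: P(data | r = 2) = (8/10)(2/10) = 4/25; P(data | r = 3) = (7/10)(3/10) = 21/100; P(data | r = 5) = (5/10)(5/10) = 1/4; P(data | r = 7) = (3/10)(7/10) = 21/100; P(data | r = 8) = (2/10)(8/10) = 4/25; P(data | r = 9) = (1/10)(9/10) = 9/100.
Weighting by the prior gives 1/6 · 4/25 = 2/75, 1/6 · 21/100 = 7/200, 1/6 · 1/4 = 1/24, 1/6 · 21/100 = 7/200, 1/6 · 4/25 = 2/75, 1/6 · 9/100 = 3/200; with total 9/50.
Normalising, the posterior is P(r = 2 | data) = 4/27, P(r = 3 | data) = 7/36, P(r = 5 | data) = 25/108, P(r = 7 | data) = 7/36, P(r = 8 | data) = 4/27, P(r = 9 | data) = 1/12.
The predictive probability is P(green next | data) = (4/5)(4/27) + (7/10)(7/36) + (1/2)(25/108) + (3/10)(7/36) + (1/5)(4/27) + (1/10)(1/12) = 7/15.

0.467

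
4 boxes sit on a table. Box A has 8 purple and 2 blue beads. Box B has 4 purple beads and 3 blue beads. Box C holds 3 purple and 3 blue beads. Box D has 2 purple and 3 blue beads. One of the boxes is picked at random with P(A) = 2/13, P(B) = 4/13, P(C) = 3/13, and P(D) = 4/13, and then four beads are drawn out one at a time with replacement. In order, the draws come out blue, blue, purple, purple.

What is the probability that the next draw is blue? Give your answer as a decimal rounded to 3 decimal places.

For each hypothesis, P(data | H) works out to: P(data | box A) = (2/10)(2/10)(8/10)(8/10) = 0.0256; P(data | box B) = (3/7)(3/7)(4/7)(4/7) = 0.059975; P(data | box C) = (3/6)(3/6)(3/6)(3/6) = 0.0625; P(data | box D) = (3/5)(3/5)(2/5)(2/5) = 0.0576.
Multiplying each by its prior: 2/13 · 0.0256 = 0.0039385, 4/13 · 0.059975 = 0.018454, 3/13 · 0.0625 = 0.014423, 4/13 · 0.0576 = 0.017723; these sum to 0.054538.
Normalising, the posterior is P(box A | data) = 0.072214, P(box B | data) = 0.33836, P(box C | data) = 0.26446, P(box D | data) = 0.32496.
The predictive probability is P(blue next | data) = (1/5)(0.072214) + (3/7)(0.33836) + (1/2)(0.26446) + (3/5)(0.32496) = 0.48666.

0.487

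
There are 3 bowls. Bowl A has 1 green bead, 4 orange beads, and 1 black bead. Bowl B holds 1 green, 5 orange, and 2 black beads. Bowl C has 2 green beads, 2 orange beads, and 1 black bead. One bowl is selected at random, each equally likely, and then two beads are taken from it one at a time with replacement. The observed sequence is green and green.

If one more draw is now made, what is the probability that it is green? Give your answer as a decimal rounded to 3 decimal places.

0.347

Under each hypothesis, the probability of the observed sequence is: P(data | bowl A) = (1/6)(1/6) = 0.027778; P(data | bowl B) = (1/8)(1/8) = 0.015625; P(data | bowl C) = (2/5)(2/5) = 0.16.
Weighting by the prior gives 1/3 · 0.027778 = 0.0092593, 1/3 · 0.015625 = 0.0052083, 1/3 · 0.16 = 0.053333; with total 0.067801.
The posterior is then P(bowl A | data) = 0.13657, P(bowl B | data) = 0.076818, P(bowl C | data) = 0.78662.
Averaging over the posterior, P(green next | data) = (1/6)(0.13657) + (1/8)(0.076818) + (2/5)(0.78662) = 0.34701.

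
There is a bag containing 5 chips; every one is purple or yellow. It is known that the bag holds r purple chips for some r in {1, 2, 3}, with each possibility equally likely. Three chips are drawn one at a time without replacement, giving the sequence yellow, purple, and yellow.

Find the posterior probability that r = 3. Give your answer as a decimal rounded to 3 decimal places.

0.200

Under each hypothesis, the probability of the observed sequence is: P(data | r = 1) = (4/5)(1/4)(3/3) = 1/5; P(data | r = 2) = (3/5)(2/4)(2/3) = 1/5; P(data | r = 3) = (2/5)(3/4)(1/3) = 1/10.
The prior-weighted likelihoods are 1/3 · 1/5 = 1/15, 1/3 · 1/5 = 1/15, 1/3 · 1/10 = 1/30; with total 1/6.
Therefore the posterior P(r = 3 | data) = (1/30) / (1/6) = 1/5.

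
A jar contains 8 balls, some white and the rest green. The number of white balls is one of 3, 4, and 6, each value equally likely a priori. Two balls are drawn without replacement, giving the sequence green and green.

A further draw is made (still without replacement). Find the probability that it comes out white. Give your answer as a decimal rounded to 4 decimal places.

0.5882

Compute the likelihood of the observed sequence for each case: P(data | r = 3) = (5/8)(4/7) = 5/14; P(data | r = 4) = (4/8)(3/7) = 3/14; P(data | r = 6) = (2/8)(1/7) = 1/28.
Multiplying each by its prior: 1/3 · 5/14 = 5/42, 1/3 · 3/14 = 1/14, 1/3 · 1/28 = 1/84; summing to 17/84.
The posterior is then P(r = 3 | data) = 10/17, P(r = 4 | data) = 6/17, P(r = 6 | data) = 1/17.
Averaging over the posterior, P(white next | data) = (1/2)(10/17) + (2/3)(6/17) + (1)(1/17) = 10/17.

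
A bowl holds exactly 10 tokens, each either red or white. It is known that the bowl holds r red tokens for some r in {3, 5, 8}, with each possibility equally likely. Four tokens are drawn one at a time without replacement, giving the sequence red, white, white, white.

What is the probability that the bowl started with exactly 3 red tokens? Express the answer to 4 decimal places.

0.6774

Compute the likelihood of the observed sequence for each case: P(data | r = 3) = (3/10)(7/9)(6/8)(5/7) = 1/8; P(data | r = 5) = (5/10)(5/9)(4/8)(3/7) = 5/84; P(data | r = 8) = (8/10)(2/9)(1/8)(0/7) = 0.
Weighting by the prior gives 1/3 · 1/8 = 1/24, 1/3 · 5/84 = 5/252, 1/3 · 0 = 0; with total 31/504.
Therefore the posterior P(r = 3 | data) = (1/24) / (31/504) = 21/31.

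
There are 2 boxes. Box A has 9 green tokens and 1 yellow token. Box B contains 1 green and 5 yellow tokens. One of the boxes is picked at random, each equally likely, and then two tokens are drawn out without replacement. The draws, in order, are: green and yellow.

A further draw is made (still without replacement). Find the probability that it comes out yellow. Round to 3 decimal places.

0.625

Under each hypothesis, the probability of the observed sequence is: P(data | box A) = (9/10)(1/9) = 1/10; P(data | box B) = (1/6)(5/5) = 1/6.
Multiplying each by its prior: 1/2 · 1/10 = 1/20, 1/2 · 1/6 = 1/12; summing to 2/15.
The posterior is then P(box A | data) = 3/8, P(box B | data) = 5/8.
So P(yellow next | data) = Σ P(yellow next | H) P(H | data) = (0)(3/8) + (1)(5/8) = 5/8.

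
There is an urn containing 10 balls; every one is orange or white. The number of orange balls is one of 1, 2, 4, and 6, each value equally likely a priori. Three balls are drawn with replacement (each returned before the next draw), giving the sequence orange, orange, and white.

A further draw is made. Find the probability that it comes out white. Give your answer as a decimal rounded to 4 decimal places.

The likelihood of the observed sequence under each hypothesis: P(data | r = 1) = (1/10)(1/10)(9/10) = 0.009; P(data | r = 2) = (2/10)(2/10)(8/10) = 0.032; P(data | r = 4) = (4/10)(4/10)(6/10) = 0.096; P(data | r = 6) = (6/10)(6/10)(4/10) = 0.144.
Multiplying each by its prior: 1/4 · 0.009 = 0.00225, 1/4 · 0.032 = 0.008, 1/4 · 0.096 = 0.024, 1/4 · 0.144 = 0.036; summing to 0.07025.
The posterior is then P(r = 1 | data) = 0.032028, P(r = 2 | data) = 0.11388, P(r = 4 | data) = 0.34164, P(r = 6 | data) = 0.51246.
The predictive probability is P(white next | data) = (9/10)(0.032028) + (4/5)(0.11388) + (3/5)(0.34164) + (2/5)(0.51246) = 0.52989.

0.5299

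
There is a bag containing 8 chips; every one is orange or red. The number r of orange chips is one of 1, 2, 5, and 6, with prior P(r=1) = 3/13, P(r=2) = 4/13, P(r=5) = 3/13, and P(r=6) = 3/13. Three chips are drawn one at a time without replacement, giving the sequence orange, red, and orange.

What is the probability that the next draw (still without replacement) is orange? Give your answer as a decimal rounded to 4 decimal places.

The likelihood of the observed sequence under each hypothesis: P(data | r = 1) = (1/8)(7/7)(0/6) = 0; P(data | r = 2) = (2/8)(6/7)(1/6) = 1/28; P(data | r = 5) = (5/8)(3/7)(4/6) = 5/28; P(data | r = 6) = (6/8)(2/7)(5/6) = 5/28.
Weighting by the prior gives 3/13 · 0 = 0, 4/13 · 1/28 = 1/91, 3/13 · 5/28 = 15/364, 3/13 · 5/28 = 15/364; summing to 17/182.
Dividing through by the total gives posterior P(r = 1 | data) = 0, P(r = 2 | data) = 2/17, P(r = 5 | data) = 15/34, P(r = 6 | data) = 15/34.
The predictive probability is P(orange next | data) = (0)(2/17) + (3/5)(15/34) + (4/5)(15/34) = 21/34.

0.6176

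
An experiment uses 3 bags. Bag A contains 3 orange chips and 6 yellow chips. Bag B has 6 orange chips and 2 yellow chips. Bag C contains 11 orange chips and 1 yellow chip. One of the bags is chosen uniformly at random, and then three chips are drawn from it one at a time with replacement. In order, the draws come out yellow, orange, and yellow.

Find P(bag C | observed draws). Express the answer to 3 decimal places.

Under each hypothesis, the probability of the observed sequence is: P(data | bag A) = (6/9)(3/9)(6/9) = 0.14815; P(data | bag B) = (2/8)(6/8)(2/8) = 0.046875; P(data | bag C) = (1/12)(11/12)(1/12) = 0.0063657.
Weighting by the prior gives 1/3 · 0.14815 = 0.049383, 1/3 · 0.046875 = 0.015625, 1/3 · 0.0063657 = 0.0021219; summing to 0.06713.
So P(bag C | data) = (0.0021219) / (0.06713) = 0.031609.

0.032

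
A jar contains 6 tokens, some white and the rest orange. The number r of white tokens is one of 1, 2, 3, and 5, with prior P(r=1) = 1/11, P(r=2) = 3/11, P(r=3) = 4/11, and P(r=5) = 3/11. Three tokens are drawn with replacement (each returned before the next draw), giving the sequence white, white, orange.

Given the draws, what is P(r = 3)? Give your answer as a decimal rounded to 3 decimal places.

0.458

Compute the likelihood of the observed sequence for each case: P(data | r = 1) = (1/6)(1/6)(5/6) = 0.023148; P(data | r = 2) = (2/6)(2/6)(4/6) = 0.074074; P(data | r = 3) = (3/6)(3/6)(3/6) = 0.125; P(data | r = 5) = (5/6)(5/6)(1/6) = 0.11574.
Multiplying each by its prior: 1/11 · 0.023148 = 0.0021044, 3/11 · 0.074074 = 0.020202, 4/11 · 0.125 = 0.045455, 3/11 · 0.11574 = 0.031566; summing to 0.099327.
Therefore the posterior P(r = 3 | data) = (0.045455) / (0.099327) = 0.45763.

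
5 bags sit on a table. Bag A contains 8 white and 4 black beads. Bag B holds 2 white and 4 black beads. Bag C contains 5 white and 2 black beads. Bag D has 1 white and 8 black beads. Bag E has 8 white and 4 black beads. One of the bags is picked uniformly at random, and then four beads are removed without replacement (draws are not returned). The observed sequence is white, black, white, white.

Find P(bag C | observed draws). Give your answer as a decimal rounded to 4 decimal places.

0.3870

The likelihood of the observed sequence under each hypothesis: P(data | bag A) = (8/12)(4/11)(7/10)(6/9) = 0.11313; P(data | bag B) = (2/6)(4/5)(1/4)(0/3) = 0; P(data | bag C) = (5/7)(2/6)(4/5)(3/4) = 0.14286; P(data | bag D) = (1/9)(8/8)(0/7) = 0; P(data | bag E) = (8/12)(4/11)(7/10)(6/9) = 0.11313.
Weighting by the prior gives 1/5 · 0.11313 = 0.022626, 1/5 · 0 = 0, 1/5 · 0.14286 = 0.028571, 1/5 · 0 = 0, 1/5 · 0.11313 = 0.022626; with total 0.073824.
By Bayes' rule, P(bag C | data) = (0.028571) / (0.073824) = 0.38702.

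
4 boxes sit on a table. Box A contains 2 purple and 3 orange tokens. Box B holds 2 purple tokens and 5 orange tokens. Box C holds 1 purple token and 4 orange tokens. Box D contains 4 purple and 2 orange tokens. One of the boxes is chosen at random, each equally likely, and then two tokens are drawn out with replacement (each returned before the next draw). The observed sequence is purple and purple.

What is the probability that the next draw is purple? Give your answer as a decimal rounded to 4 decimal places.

Compute the likelihood of the observed sequence for each case: P(data | box A) = (2/5)(2/5) = 0.16; P(data | box B) = (2/7)(2/7) = 0.081633; P(data | box C) = (1/5)(1/5) = 0.04; P(data | box D) = (4/6)(4/6) = 0.44444.
Multiplying each by its prior: 1/4 · 0.16 = 0.04, 1/4 · 0.081633 = 0.020408, 1/4 · 0.04 = 0.01, 1/4 · 0.44444 = 0.11111; these sum to 0.18152.
The posterior is then P(box A | data) = 0.22036, P(box B | data) = 0.11243, P(box C | data) = 0.055091, P(box D | data) = 0.61212.
So P(purple next | data) = Σ P(purple next | H) P(H | data) = (2/5)(0.22036) + (2/7)(0.11243) + (1/5)(0.055091) + (2/3)(0.61212) = 0.53936.

0.5394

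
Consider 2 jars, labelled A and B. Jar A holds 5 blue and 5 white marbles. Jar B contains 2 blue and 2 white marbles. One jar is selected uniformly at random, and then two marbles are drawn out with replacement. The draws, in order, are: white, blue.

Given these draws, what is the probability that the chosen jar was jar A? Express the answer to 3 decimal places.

For each hypothesis, P(data | H) works out to: P(data | jar A) = (5/10)(5/10) = 1/4; P(data | jar B) = (2/4)(2/4) = 1/4.
Multiplying each by its prior: 1/2 · 1/4 = 1/8, 1/2 · 1/4 = 1/8; summing to 1/4.
Hence P(jar A | data) = (1/8) / (1/4) = 1/2.

0.500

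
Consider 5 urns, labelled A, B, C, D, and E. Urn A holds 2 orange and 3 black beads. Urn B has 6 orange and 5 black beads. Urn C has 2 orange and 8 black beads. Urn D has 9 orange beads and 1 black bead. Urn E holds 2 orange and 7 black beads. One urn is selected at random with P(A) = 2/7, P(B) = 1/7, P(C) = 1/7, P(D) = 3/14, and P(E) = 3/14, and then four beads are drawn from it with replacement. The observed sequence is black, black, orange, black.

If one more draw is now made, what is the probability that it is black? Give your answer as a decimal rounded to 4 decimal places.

The likelihood of the observed sequence under each hypothesis: P(data | urn A) = (3/5)(3/5)(2/5)(3/5) = 0.0864; P(data | urn B) = (5/11)(5/11)(6/11)(5/11) = 0.051226; P(data | urn C) = (8/10)(8/10)(2/10)(8/10) = 0.1024; P(data | urn D) = (1/10)(1/10)(9/10)(1/10) = 0.0009; P(data | urn E) = (7/9)(7/9)(2/9)(7/9) = 0.10456.
The prior-weighted likelihoods are 2/7 · 0.0864 = 0.024686, 1/7 · 0.051226 = 0.007318, 1/7 · 0.1024 = 0.014629, 3/14 · 0.0009 = 0.00019286, 3/14 · 0.10456 = 0.022405; with total 0.06923.
Dividing through by the total gives posterior P(urn A | data) = 0.35657, P(urn B | data) = 0.10571, P(urn C | data) = 0.2113, P(urn D | data) = 0.0027857, P(urn E | data) = 0.32363.
Averaging over the posterior, P(black next | data) = (3/5)(0.35657) + (5/11)(0.10571) + (4/5)(0.2113) + (1/10)(0.0027857) + (7/9)(0.32363) = 0.68303.

0.6830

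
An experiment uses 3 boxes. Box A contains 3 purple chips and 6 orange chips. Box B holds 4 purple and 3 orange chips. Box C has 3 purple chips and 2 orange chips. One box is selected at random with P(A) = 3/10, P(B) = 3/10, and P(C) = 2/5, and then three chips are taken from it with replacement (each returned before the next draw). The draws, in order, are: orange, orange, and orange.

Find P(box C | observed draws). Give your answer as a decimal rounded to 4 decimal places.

0.1854

Under each hypothesis, the probability of the observed sequence is: P(data | box A) = (6/9)(6/9)(6/9) = 0.2963; P(data | box B) = (3/7)(3/7)(3/7) = 0.078717; P(data | box C) = (2/5)(2/5)(2/5) = 0.064.
The prior-weighted likelihoods are 3/10 · 0.2963 = 0.088889, 3/10 · 0.078717 = 0.023615, 2/5 · 0.064 = 0.0256; these sum to 0.1381.
Therefore the posterior P(box C | data) = (0.0256) / (0.1381) = 0.18537.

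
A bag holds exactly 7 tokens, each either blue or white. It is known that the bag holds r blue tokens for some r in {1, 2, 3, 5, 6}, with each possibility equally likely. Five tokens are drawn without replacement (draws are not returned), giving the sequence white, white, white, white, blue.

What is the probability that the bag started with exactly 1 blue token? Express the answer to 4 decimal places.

The likelihood of the observed sequence under each hypothesis: P(data | r = 1) = (6/7)(5/6)(4/5)(3/4)(1/3) = 1/7; P(data | r = 2) = (5/7)(4/6)(3/5)(2/4)(2/3) = 2/21; P(data | r = 3) = (4/7)(3/6)(2/5)(1/4)(3/3) = 1/35; P(data | r = 5) = (2/7)(1/6)(0/5) = 0; P(data | r = 6) = (1/7)(0/6) = 0.
Multiplying each by its prior: 1/5 · 1/7 = 1/35, 1/5 · 2/21 = 2/105, 1/5 · 1/35 = 1/175, 1/5 · 0 = 0, 1/5 · 0 = 0; these sum to 4/75.
By Bayes' rule, P(r = 1 | data) = (1/35) / (4/75) = 15/28.

0.5357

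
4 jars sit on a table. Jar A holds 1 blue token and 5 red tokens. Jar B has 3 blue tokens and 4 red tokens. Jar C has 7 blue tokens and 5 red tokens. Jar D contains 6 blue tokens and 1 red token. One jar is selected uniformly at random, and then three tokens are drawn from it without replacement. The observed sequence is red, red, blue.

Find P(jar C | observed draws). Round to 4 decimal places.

Compute the likelihood of the observed sequence for each case: P(data | jar A) = (5/6)(4/5)(1/4) = 0.16667; P(data | jar B) = (4/7)(3/6)(3/5) = 0.17143; P(data | jar C) = (5/12)(4/11)(7/10) = 0.10606; P(data | jar D) = (1/7)(0/6) = 0.
Multiplying each by its prior: 1/4 · 0.16667 = 0.041667, 1/4 · 0.17143 = 0.042857, 1/4 · 0.10606 = 0.026515, 1/4 · 0 = 0; with total 0.11104.
Therefore the posterior P(jar C | data) = (0.026515) / (0.11104) = 0.23879.

0.2388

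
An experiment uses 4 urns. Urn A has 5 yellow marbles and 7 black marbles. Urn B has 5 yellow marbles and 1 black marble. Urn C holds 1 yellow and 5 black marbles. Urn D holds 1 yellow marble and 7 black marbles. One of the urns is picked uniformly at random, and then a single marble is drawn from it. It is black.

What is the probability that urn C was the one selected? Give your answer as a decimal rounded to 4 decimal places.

Compute the likelihood of this draw for each case: P(data | urn A) = (7/12) = 7/12; P(data | urn B) = (1/6) = 1/6; P(data | urn C) = (5/6) = 5/6; P(data | urn D) = (7/8) = 7/8.
Multiplying each by its prior: 1/4 · 7/12 = 7/48, 1/4 · 1/6 = 1/24, 1/4 · 5/6 = 5/24, 1/4 · 7/8 = 7/32; with total 59/96.
Therefore the posterior P(urn C | data) = (5/24) / (59/96) = 20/59.

0.3390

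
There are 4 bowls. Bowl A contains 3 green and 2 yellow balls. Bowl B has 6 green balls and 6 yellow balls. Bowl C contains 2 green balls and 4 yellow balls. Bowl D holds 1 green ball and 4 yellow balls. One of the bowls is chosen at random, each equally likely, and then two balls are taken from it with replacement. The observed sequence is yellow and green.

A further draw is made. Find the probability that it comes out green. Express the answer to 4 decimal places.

Compute the likelihood of the observed sequence for each case: P(data | bowl A) = (2/5)(3/5) = 6/25; P(data | bowl B) = (6/12)(6/12) = 1/4; P(data | bowl C) = (4/6)(2/6) = 2/9; P(data | bowl D) = (4/5)(1/5) = 4/25.
The prior-weighted likelihoods are 1/4 · 6/25 = 3/50, 1/4 · 1/4 = 1/16, 1/4 · 2/9 = 1/18, 1/4 · 4/25 = 1/25; these sum to 157/720.
Normalising, the posterior is P(bowl A | data) = 0.27516, P(bowl B | data) = 0.28662, P(bowl C | data) = 0.25478, P(bowl D | data) = 0.18344.
Averaging over the posterior, P(green next | data) = (3/5)(0.27516) + (1/2)(0.28662) + (1/3)(0.25478) + (1/5)(0.18344) = 0.43002.

0.4300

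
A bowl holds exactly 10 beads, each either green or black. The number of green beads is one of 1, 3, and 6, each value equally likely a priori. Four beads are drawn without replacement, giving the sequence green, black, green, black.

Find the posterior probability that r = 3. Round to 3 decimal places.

The likelihood of the observed sequence under each hypothesis: P(data | r = 1) = (1/10)(9/9)(0/8) = 0; P(data | r = 3) = (3/10)(7/9)(2/8)(6/7) = 1/20; P(data | r = 6) = (6/10)(4/9)(5/8)(3/7) = 1/14.
Weighting by the prior gives 1/3 · 0 = 0, 1/3 · 1/20 = 1/60, 1/3 · 1/14 = 1/42; these sum to 17/420.
Hence P(r = 3 | data) = (1/60) / (17/420) = 7/17.

0.412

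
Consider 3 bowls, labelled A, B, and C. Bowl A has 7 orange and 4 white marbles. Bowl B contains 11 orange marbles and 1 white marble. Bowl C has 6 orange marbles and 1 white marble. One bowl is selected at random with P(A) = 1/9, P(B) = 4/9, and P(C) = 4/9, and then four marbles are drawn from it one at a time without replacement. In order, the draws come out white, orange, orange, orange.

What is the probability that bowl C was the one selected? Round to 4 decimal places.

The likelihood of the observed sequence under each hypothesis: P(data | bowl A) = (4/11)(7/10)(6/9)(5/8) = 0.10606; P(data | bowl B) = (1/12)(11/11)(10/10)(9/9) = 0.083333; P(data | bowl C) = (1/7)(6/6)(5/5)(4/4) = 0.14286.
The prior-weighted likelihoods are 1/9 · 0.10606 = 0.011785, 4/9 · 0.083333 = 0.037037, 4/9 · 0.14286 = 0.063492; summing to 0.11231.
Hence P(bowl C | data) = (0.063492) / (0.11231) = 0.56531.

0.5653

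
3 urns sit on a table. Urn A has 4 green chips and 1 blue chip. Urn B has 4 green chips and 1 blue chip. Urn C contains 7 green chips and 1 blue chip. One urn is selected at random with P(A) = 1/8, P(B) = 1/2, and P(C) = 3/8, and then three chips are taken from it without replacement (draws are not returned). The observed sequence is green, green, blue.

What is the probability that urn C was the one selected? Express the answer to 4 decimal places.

0.2727

The likelihood of the observed sequence under each hypothesis: P(data | urn A) = (4/5)(3/4)(1/3) = 1/5; P(data | urn B) = (4/5)(3/4)(1/3) = 1/5; P(data | urn C) = (7/8)(6/7)(1/6) = 1/8.
Weighting by the prior gives 1/8 · 1/5 = 1/40, 1/2 · 1/5 = 1/10, 3/8 · 1/8 = 3/64; with total 11/64.
By Bayes' rule, P(urn C | data) = (3/64) / (11/64) = 3/11.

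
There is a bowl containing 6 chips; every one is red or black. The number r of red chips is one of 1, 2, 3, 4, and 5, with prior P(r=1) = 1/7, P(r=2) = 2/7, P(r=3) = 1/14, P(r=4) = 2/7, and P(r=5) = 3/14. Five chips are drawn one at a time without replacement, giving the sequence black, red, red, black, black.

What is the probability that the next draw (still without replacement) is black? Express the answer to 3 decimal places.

The likelihood of the observed sequence under each hypothesis: P(data | r = 1) = (5/6)(1/5)(0/4) = 0; P(data | r = 2) = (4/6)(2/5)(1/4)(3/3)(2/2) = 1/15; P(data | r = 3) = (3/6)(3/5)(2/4)(2/3)(1/2) = 1/20; P(data | r = 4) = (2/6)(4/5)(3/4)(1/3)(0/2) = 0; P(data | r = 5) = (1/6)(5/5)(4/4)(0/3) = 0.
Weighting by the prior gives 1/7 · 0 = 0, 2/7 · 1/15 = 2/105, 1/14 · 1/20 = 1/280, 2/7 · 0 = 0, 3/14 · 0 = 0; with total 19/840.
Normalising, the posterior is P(r = 1 | data) = 0, P(r = 2 | data) = 16/19, P(r = 3 | data) = 3/19, P(r = 4 | data) = 0, P(r = 5 | data) = 0.
So P(black next | data) = Σ P(black next | H) P(H | data) = (1)(16/19) + (0)(3/19) = 16/19.

0.842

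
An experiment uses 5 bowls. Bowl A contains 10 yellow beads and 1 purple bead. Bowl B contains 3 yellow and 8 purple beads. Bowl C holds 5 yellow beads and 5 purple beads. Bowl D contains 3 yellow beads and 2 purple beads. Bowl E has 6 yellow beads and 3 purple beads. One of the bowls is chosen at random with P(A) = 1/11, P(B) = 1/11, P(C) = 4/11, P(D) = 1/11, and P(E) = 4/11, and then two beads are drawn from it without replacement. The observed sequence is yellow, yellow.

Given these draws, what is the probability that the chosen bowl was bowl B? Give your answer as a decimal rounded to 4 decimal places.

Compute the likelihood of the observed sequence for each case: P(data | bowl A) = (10/11)(9/10) = 0.81818; P(data | bowl B) = (3/11)(2/10) = 0.054545; P(data | bowl C) = (5/10)(4/9) = 0.22222; P(data | bowl D) = (3/5)(2/4) = 0.3; P(data | bowl E) = (6/9)(5/8) = 0.41667.
Multiplying each by its prior: 1/11 · 0.81818 = 0.07438, 1/11 · 0.054545 = 0.0049587, 4/11 · 0.22222 = 0.080808, 1/11 · 0.3 = 0.027273, 4/11 · 0.41667 = 0.15152; with total 0.33893.
Hence P(bowl B | data) = (0.0049587) / (0.33893) = 0.01463.

0.0146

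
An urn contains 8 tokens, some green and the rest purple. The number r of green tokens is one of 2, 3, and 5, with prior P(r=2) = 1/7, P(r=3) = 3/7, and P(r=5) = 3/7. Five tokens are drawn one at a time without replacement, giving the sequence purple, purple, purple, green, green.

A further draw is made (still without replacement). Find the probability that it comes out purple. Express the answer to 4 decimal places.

Compute the likelihood of the observed sequence for each case: P(data | r = 2) = (6/8)(5/7)(4/6)(2/5)(1/4) = 1/28; P(data | r = 3) = (5/8)(4/7)(3/6)(3/5)(2/4) = 3/56; P(data | r = 5) = (3/8)(2/7)(1/6)(5/5)(4/4) = 1/56.
Multiplying each by its prior: 1/7 · 1/28 = 1/196, 3/7 · 3/56 = 9/392, 3/7 · 1/56 = 3/392; summing to 1/28.
Dividing through by the total gives posterior P(r = 2 | data) = 1/7, P(r = 3 | data) = 9/14, P(r = 5 | data) = 3/14.
So P(purple next | data) = Σ P(purple next | H) P(H | data) = (1)(1/7) + (2/3)(9/14) + (0)(3/14) = 4/7.

0.5714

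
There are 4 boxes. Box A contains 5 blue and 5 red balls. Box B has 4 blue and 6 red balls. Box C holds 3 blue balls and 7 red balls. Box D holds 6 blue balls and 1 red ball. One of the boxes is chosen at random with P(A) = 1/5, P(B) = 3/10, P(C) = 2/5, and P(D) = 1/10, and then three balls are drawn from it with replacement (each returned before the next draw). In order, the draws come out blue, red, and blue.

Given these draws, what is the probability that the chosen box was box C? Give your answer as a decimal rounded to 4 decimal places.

The likelihood of the observed sequence under each hypothesis: P(data | box A) = (5/10)(5/10)(5/10) = 0.125; P(data | box B) = (4/10)(6/10)(4/10) = 0.096; P(data | box C) = (3/10)(7/10)(3/10) = 0.063; P(data | box D) = (6/7)(1/7)(6/7) = 0.10496.
The prior-weighted likelihoods are 1/5 · 0.125 = 0.025, 3/10 · 0.096 = 0.0288, 2/5 · 0.063 = 0.0252, 1/10 · 0.10496 = 0.010496; with total 0.089496.
Hence P(box C | data) = (0.0252) / (0.089496) = 0.28158.

0.2816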